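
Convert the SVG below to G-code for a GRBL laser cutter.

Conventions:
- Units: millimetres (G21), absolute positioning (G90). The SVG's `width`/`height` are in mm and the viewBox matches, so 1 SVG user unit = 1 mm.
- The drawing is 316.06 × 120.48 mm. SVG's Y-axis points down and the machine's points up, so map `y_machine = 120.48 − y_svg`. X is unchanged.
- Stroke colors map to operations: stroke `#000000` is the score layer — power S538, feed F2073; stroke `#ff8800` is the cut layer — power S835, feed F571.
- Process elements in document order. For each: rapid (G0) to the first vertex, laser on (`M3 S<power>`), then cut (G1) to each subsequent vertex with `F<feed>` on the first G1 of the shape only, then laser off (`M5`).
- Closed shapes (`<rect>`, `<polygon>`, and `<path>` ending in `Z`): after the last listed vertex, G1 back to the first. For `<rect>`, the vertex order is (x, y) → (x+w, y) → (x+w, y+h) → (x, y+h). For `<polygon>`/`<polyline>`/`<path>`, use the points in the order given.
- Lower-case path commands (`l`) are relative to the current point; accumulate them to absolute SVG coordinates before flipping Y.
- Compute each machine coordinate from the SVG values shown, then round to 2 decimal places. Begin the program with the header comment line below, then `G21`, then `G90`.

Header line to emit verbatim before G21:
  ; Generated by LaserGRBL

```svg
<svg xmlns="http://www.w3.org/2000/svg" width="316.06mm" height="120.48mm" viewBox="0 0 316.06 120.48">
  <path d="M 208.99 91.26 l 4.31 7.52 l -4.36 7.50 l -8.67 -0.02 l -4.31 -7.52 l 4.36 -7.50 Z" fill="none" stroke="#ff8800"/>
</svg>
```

Since the viewBox matches the mm dimensions, user units are millimetres directly. The only transform is the Y-flip y_m = 120.48 − y_svg.

Shape 1 is a regular polygon drawn with `<path>`. Its stroke #ff8800 means cut at S835, F571. After flipping Y the toolpath is (208.99,29.22) → (213.30,21.70) → (208.94,14.20) → (200.27,14.22) → (195.96,21.74) → (200.32,29.24) → (208.99,29.22), returning to the start.

; Generated by LaserGRBL
G21
G90
G0 X208.99 Y29.22
M3 S835
G1 X213.30 Y21.70 F571
G1 X208.94 Y14.20
G1 X200.27 Y14.22
G1 X195.96 Y21.74
G1 X200.32 Y29.24
G1 X208.99 Y29.22
M5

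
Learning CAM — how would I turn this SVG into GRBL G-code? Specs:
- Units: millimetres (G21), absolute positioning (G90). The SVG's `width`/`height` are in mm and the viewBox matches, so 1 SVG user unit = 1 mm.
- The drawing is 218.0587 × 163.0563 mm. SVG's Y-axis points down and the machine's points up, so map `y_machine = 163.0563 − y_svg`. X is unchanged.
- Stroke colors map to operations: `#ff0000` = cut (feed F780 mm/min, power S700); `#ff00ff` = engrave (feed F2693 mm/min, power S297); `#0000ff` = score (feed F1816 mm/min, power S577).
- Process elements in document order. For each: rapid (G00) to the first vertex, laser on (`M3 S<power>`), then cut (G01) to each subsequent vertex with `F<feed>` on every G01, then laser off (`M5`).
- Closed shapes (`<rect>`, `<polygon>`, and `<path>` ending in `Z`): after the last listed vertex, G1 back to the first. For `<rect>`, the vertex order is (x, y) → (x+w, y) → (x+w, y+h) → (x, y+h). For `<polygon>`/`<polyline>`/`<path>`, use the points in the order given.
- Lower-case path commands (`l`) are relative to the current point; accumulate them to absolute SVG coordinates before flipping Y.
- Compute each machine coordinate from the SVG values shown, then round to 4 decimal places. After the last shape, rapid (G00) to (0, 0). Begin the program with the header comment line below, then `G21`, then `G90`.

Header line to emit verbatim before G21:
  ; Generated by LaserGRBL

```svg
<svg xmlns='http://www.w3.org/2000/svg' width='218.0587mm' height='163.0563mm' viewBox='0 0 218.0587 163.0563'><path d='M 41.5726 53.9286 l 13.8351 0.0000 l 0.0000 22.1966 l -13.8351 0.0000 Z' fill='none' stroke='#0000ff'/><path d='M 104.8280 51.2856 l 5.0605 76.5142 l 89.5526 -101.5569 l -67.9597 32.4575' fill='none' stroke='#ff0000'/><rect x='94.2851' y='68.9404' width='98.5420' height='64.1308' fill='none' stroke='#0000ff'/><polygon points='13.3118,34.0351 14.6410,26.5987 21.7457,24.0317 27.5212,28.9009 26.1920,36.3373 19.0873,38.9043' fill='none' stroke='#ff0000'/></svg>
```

1 u = 1 mm; y_m = 163.0563 − y.

[1] `<path>` rectangle, #0000ff→score S577 F1816: (41.5726,109.1277) → (55.4077,109.1277) → (55.4077,86.9311) → (41.5726,86.9311) → (41.5726,109.1277) (closed)

[2] `<path>` open polyline, #ff0000→cut S700 F780: (104.8280,111.7707) → (109.8885,35.2565) → (199.4411,136.8134) → (131.4814,104.3559)

[3] `<rect>` rectangle, #0000ff→score S577 F1816: (94.2851,94.1159) → (192.8271,94.1159) → (192.8271,29.9851) → (94.2851,29.9851) → (94.2851,94.1159) (closed)

[4] `<polygon>` regular polygon, #ff0000→cut S700 F780: (13.3118,129.0212) → (14.6410,136.4576) → (21.7457,139.0246) → (27.5212,134.1554) → (26.1920,126.7190) → (19.0873,124.1520) → (13.3118,129.0212) (closed)

; Generated by LaserGRBL
G21
G90
G00 X41.5726 Y109.1277
M3 S577
G01 X55.4077 Y109.1277 F1816
G01 X55.4077 Y86.9311 F1816
G01 X41.5726 Y86.9311 F1816
G01 X41.5726 Y109.1277 F1816
M5
G00 X104.8280 Y111.7707
M3 S700
G01 X109.8885 Y35.2565 F780
G01 X199.4411 Y136.8134 F780
G01 X131.4814 Y104.3559 F780
M5
G00 X94.2851 Y94.1159
M3 S577
G01 X192.8271 Y94.1159 F1816
G01 X192.8271 Y29.9851 F1816
G01 X94.2851 Y29.9851 F1816
G01 X94.2851 Y94.1159 F1816
M5
G00 X13.3118 Y129.0212
M3 S700
G01 X14.6410 Y136.4576 F780
G01 X21.7457 Y139.0246 F780
G01 X27.5212 Y134.1554 F780
G01 X26.1920 Y126.7190 F780
G01 X19.0873 Y124.1520 F780
G01 X13.3118 Y129.0212 F780
M5
G00 X0.0000 Y0.0000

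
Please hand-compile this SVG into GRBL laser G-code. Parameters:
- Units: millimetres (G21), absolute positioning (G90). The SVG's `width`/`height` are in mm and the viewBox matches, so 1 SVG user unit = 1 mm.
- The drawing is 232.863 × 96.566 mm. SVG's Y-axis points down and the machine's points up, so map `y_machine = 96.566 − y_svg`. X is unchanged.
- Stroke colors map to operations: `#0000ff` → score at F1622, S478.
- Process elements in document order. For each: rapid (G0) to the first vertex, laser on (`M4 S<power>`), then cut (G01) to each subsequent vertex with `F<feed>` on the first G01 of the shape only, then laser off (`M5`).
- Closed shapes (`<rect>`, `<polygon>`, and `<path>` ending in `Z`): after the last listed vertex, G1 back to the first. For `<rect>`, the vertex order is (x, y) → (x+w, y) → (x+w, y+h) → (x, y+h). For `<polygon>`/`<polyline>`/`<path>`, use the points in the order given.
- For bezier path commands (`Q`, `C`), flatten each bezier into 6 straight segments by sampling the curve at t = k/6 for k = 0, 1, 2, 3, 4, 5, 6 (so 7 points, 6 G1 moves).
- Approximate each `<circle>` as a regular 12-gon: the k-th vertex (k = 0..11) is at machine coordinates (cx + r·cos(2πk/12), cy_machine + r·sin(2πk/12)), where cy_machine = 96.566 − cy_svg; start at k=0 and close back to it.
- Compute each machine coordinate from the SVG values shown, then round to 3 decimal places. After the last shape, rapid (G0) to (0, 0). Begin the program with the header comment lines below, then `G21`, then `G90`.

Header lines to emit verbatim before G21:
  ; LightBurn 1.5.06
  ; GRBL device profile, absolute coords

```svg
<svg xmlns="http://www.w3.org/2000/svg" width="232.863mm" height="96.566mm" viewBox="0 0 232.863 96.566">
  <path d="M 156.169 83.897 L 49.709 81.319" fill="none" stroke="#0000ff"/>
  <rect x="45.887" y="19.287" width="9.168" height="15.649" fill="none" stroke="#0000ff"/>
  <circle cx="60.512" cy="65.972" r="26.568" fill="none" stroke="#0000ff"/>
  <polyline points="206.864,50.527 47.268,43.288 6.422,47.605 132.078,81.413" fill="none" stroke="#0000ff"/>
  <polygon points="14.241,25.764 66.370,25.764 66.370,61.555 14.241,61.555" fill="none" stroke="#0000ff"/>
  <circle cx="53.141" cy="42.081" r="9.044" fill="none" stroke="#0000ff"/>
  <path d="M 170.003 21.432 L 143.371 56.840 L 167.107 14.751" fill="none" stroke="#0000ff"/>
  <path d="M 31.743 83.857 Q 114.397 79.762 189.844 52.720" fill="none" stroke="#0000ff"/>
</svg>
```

1 u = 1 mm; y_m = 96.566 − y.

[1] `<path>` line segment, #0000ff→score S478 F1622: (156.169,12.669) → (49.709,15.247)

[2] `<rect>` rectangle, #0000ff→score S478 F1622: (45.887,77.279) → (55.055,77.279) → (55.055,61.630) → (45.887,61.630) → (45.887,77.279) (closed)

[3] `<circle>` circle, #0000ff→score S478 F1622: (87.080,30.594) → (83.521,43.878) → (73.796,53.603) → (60.512,57.162) → (47.228,53.603) → (37.503,43.878) → (33.944,30.594) → (37.503,17.310) → (47.228,7.585) → (60.512,4.026) → (73.796,7.585) → (83.521,17.310) → (87.080,30.594) (closed)

[4] `<polyline>` open polyline, #0000ff→score S478 F1622: (206.864,46.039) → (47.268,53.278) → (6.422,48.961) → (132.078,15.153)

[5] `<polygon>` rectangle, #0000ff→score S478 F1622: (14.241,70.802) → (66.370,70.802) → (66.370,35.011) → (14.241,35.011) → (14.241,70.802) (closed)

[6] `<circle>` circle, #0000ff→score S478 F1622: (62.185,54.485) → (60.973,59.007) → (57.663,62.317) → (53.141,63.529) → (48.619,62.317) → (45.309,59.007) → (44.097,54.485) → (45.309,49.963) → (48.619,46.653) → (53.141,45.441) → (57.663,46.653) → (60.973,49.963) → (62.185,54.485) (closed)

[7] `<path>` open polyline, #0000ff→score S478 F1622: (170.003,75.134) → (143.371,39.726) → (167.107,81.815)

[8] `<path>` quadratic bezier, #0000ff→score S478 F1622: (31.743,12.709) → (59.094,14.711) → (86.045,17.989) → (112.595,22.541) → (138.745,28.368) → (164.495,35.469) → (189.844,43.846)

; LightBurn 1.5.06
; GRBL device profile, absolute coords
G21
G90
G0 X156.169 Y12.669
M4 S478
G01 X49.709 Y15.247 F1622
M5
G0 X45.887 Y77.279
M4 S478
G01 X55.055 Y77.279 F1622
G01 X55.055 Y61.630
G01 X45.887 Y61.630
G01 X45.887 Y77.279
M5
G0 X87.080 Y30.594
M4 S478
G01 X83.521 Y43.878 F1622
G01 X73.796 Y53.603
G01 X60.512 Y57.162
G01 X47.228 Y53.603
G01 X37.503 Y43.878
G01 X33.944 Y30.594
G01 X37.503 Y17.310
G01 X47.228 Y7.585
G01 X60.512 Y4.026
G01 X73.796 Y7.585
G01 X83.521 Y17.310
G01 X87.080 Y30.594
M5
G0 X206.864 Y46.039
M4 S478
G01 X47.268 Y53.278 F1622
G01 X6.422 Y48.961
G01 X132.078 Y15.153
M5
G0 X14.241 Y70.802
M4 S478
G01 X66.370 Y70.802 F1622
G01 X66.370 Y35.011
G01 X14.241 Y35.011
G01 X14.241 Y70.802
M5
G0 X62.185 Y54.485
M4 S478
G01 X60.973 Y59.007 F1622
G01 X57.663 Y62.317
G01 X53.141 Y63.529
G01 X48.619 Y62.317
G01 X45.309 Y59.007
G01 X44.097 Y54.485
G01 X45.309 Y49.963
G01 X48.619 Y46.653
G01 X53.141 Y45.441
G01 X57.663 Y46.653
G01 X60.973 Y49.963
G01 X62.185 Y54.485
M5
G0 X170.003 Y75.134
M4 S478
G01 X143.371 Y39.726 F1622
G01 X167.107 Y81.815
M5
G0 X31.743 Y12.709
M4 S478
G01 X59.094 Y14.711 F1622
G01 X86.045 Y17.989
G01 X112.595 Y22.541
G01 X138.745 Y28.368
G01 X164.495 Y35.469
G01 X189.844 Y43.846
M5
G0 X0.000 Y0.000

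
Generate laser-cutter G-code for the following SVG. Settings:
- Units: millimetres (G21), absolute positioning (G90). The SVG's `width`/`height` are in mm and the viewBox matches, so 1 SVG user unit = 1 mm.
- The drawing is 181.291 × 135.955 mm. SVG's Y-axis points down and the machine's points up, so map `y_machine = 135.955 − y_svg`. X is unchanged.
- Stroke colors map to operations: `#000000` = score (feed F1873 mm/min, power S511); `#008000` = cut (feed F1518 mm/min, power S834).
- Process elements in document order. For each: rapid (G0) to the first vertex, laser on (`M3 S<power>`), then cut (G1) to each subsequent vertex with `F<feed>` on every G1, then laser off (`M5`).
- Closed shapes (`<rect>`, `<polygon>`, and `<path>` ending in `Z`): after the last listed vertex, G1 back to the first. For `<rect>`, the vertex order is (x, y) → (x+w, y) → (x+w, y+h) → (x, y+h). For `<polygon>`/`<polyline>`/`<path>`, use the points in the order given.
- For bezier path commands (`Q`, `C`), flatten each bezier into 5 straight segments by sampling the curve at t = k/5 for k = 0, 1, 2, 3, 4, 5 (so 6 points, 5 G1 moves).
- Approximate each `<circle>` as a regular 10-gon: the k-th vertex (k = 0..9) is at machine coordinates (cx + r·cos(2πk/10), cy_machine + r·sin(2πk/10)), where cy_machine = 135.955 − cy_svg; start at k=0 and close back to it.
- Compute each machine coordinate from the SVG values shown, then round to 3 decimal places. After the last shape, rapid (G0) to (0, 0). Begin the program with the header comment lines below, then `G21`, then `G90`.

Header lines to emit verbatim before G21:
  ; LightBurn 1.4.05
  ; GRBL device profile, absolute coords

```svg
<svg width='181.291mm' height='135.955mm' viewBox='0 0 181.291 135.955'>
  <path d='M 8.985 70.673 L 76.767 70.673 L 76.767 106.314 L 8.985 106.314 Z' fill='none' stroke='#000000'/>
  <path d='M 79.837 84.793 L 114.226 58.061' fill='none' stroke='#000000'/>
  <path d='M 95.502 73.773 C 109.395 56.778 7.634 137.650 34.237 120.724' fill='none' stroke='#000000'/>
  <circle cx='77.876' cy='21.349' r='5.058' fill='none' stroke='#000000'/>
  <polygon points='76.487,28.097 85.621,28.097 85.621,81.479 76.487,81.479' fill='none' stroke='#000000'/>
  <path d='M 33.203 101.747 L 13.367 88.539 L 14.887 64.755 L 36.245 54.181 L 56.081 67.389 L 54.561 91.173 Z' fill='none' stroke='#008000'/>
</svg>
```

Since the viewBox matches the mm dimensions, user units are millimetres directly. The only transform is the Y-flip y_m = 135.955 − y_svg.

Shape 1 is a rectangle drawn with `<path>`. Its stroke #000000 means score at S511, F1873. After flipping Y the toolpath is (8.985,65.282) → (76.767,65.282) → (76.767,29.641) → (8.985,29.641) → (8.985,65.282), returning to the start.

Shape 2 is a line segment drawn with `<path>`. Its stroke #000000 means score at S511, F1873. After flipping Y the toolpath is (79.837,51.162) → (114.226,77.894).

Shape 3 is a cubic bezier drawn with `<path>`. Its stroke #000000 means score at S511, F1873. After flipping Y the toolpath is (95.502,62.182) → (91.911,62.200) → (72.277,48.122) → (48.311,29.340) → (31.727,15.246) → (34.237,15.231).

Shape 4 is a circle drawn with `<circle>`. Its stroke #000000 means score at S511, F1873. After flipping Y the toolpath is (82.934,114.606) → (81.968,117.579) → (79.439,119.416) → (76.313,119.416) → (73.784,117.579) → (72.818,114.606) → (73.784,111.633) → (76.313,109.796) → (79.439,109.796) → (81.968,111.633) → (82.934,114.606), returning to the start.

Shape 5 is a rectangle drawn with `<polygon>`. Its stroke #000000 means score at S511, F1873. After flipping Y the toolpath is (76.487,107.858) → (85.621,107.858) → (85.621,54.476) → (76.487,54.476) → (76.487,107.858), returning to the start.

Shape 6 is a regular polygon drawn with `<path>`. Its stroke #008000 means cut at S834, F1518. After flipping Y the toolpath is (33.203,34.208) → (13.367,47.416) → (14.887,71.200) → (36.245,81.774) → (56.081,68.566) → (54.561,44.782) → (33.203,34.208), returning to the start.

; LightBurn 1.4.05
; GRBL device profile, absolute coords
G21
G90
G0 X8.985 Y65.282
M3 S511
G1 X76.767 Y65.282 F1873
G1 X76.767 Y29.641 F1873
G1 X8.985 Y29.641 F1873
G1 X8.985 Y65.282 F1873
M5
G0 X79.837 Y51.162
M3 S511
G1 X114.226 Y77.894 F1873
M5
G0 X95.502 Y62.182
M3 S511
G1 X91.911 Y62.200 F1873
G1 X72.277 Y48.122 F1873
G1 X48.311 Y29.340 F1873
G1 X31.727 Y15.246 F1873
G1 X34.237 Y15.231 F1873
M5
G0 X82.934 Y114.606
M3 S511
G1 X81.968 Y117.579 F1873
G1 X79.439 Y119.416 F1873
G1 X76.313 Y119.416 F1873
G1 X73.784 Y117.579 F1873
G1 X72.818 Y114.606 F1873
G1 X73.784 Y111.633 F1873
G1 X76.313 Y109.796 F1873
G1 X79.439 Y109.796 F1873
G1 X81.968 Y111.633 F1873
G1 X82.934 Y114.606 F1873
M5
G0 X76.487 Y107.858
M3 S511
G1 X85.621 Y107.858 F1873
G1 X85.621 Y54.476 F1873
G1 X76.487 Y54.476 F1873
G1 X76.487 Y107.858 F1873
M5
G0 X33.203 Y34.208
M3 S834
G1 X13.367 Y47.416 F1518
G1 X14.887 Y71.200 F1518
G1 X36.245 Y81.774 F1518
G1 X56.081 Y68.566 F1518
G1 X54.561 Y44.782 F1518
G1 X33.203 Y34.208 F1518
M5
G0 X0.000 Y0.000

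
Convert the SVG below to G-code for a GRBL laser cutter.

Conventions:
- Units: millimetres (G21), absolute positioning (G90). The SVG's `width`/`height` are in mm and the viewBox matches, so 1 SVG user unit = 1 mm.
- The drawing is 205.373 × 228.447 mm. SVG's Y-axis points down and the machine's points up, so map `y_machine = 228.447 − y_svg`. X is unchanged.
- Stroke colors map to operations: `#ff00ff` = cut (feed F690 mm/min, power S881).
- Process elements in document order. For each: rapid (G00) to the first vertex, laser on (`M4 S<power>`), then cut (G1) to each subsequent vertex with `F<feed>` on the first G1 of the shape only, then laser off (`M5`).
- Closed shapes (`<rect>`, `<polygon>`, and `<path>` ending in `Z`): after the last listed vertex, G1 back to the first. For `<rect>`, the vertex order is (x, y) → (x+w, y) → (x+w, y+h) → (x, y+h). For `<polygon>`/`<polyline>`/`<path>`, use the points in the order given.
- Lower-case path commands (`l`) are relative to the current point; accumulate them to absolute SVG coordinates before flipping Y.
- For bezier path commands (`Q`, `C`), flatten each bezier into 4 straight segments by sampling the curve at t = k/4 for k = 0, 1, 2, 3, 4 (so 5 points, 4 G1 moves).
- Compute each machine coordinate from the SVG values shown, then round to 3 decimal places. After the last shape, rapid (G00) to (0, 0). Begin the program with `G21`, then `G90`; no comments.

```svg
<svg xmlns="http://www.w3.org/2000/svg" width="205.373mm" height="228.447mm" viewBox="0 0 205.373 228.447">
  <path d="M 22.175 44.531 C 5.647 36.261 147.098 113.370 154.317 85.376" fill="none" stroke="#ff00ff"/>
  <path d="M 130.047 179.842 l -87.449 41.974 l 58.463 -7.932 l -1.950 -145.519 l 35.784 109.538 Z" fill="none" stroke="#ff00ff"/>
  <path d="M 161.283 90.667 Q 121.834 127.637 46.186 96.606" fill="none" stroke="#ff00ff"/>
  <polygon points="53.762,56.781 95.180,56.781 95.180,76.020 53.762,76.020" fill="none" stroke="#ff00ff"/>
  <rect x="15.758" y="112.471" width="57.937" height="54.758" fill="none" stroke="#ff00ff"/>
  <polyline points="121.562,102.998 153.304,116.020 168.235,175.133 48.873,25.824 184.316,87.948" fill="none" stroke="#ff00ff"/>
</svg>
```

1 u = 1 mm; y_m = 228.447 − y.

[1] `<path>` cubic bezier, #ff00ff→cut S881 F690: (22.175,183.916) → (34.834,177.086) → (79.341,156.097) → (128.300,138.806) → (154.317,143.071)

[2] `<path>` closed polygon, #ff00ff→cut S881 F690: (130.047,48.605) → (42.598,6.631) → (101.061,14.563) → (99.111,160.082) → (134.895,50.544) → (130.047,48.605) (closed)

[3] `<path>` quadratic bezier, #ff00ff→cut S881 F690: (161.283,137.780) → (139.296,123.545) → (112.784,117.810) → (81.748,120.576) → (46.186,131.841)

[4] `<polygon>` rectangle, #ff00ff→cut S881 F690: (53.762,171.666) → (95.180,171.666) → (95.180,152.427) → (53.762,152.427) → (53.762,171.666) (closed)

[5] `<rect>` rectangle, #ff00ff→cut S881 F690: (15.758,115.976) → (73.695,115.976) → (73.695,61.218) → (15.758,61.218) → (15.758,115.976) (closed)

[6] `<polyline>` open polyline, #ff00ff→cut S881 F690: (121.562,125.449) → (153.304,112.427) → (168.235,53.314) → (48.873,202.623) → (184.316,140.499)

G21
G90
G00 X22.175 Y183.916
M4 S881
G1 X34.834 Y177.086 F690
G1 X79.341 Y156.097
G1 X128.300 Y138.806
G1 X154.317 Y143.071
M5
G00 X130.047 Y48.605
M4 S881
G1 X42.598 Y6.631 F690
G1 X101.061 Y14.563
G1 X99.111 Y160.082
G1 X134.895 Y50.544
G1 X130.047 Y48.605
M5
G00 X161.283 Y137.780
M4 S881
G1 X139.296 Y123.545 F690
G1 X112.784 Y117.810
G1 X81.748 Y120.576
G1 X46.186 Y131.841
M5
G00 X53.762 Y171.666
M4 S881
G1 X95.180 Y171.666 F690
G1 X95.180 Y152.427
G1 X53.762 Y152.427
G1 X53.762 Y171.666
M5
G00 X15.758 Y115.976
M4 S881
G1 X73.695 Y115.976 F690
G1 X73.695 Y61.218
G1 X15.758 Y61.218
G1 X15.758 Y115.976
M5
G00 X121.562 Y125.449
M4 S881
G1 X153.304 Y112.427 F690
G1 X168.235 Y53.314
G1 X48.873 Y202.623
G1 X184.316 Y140.499
M5
G00 X0.000 Y0.000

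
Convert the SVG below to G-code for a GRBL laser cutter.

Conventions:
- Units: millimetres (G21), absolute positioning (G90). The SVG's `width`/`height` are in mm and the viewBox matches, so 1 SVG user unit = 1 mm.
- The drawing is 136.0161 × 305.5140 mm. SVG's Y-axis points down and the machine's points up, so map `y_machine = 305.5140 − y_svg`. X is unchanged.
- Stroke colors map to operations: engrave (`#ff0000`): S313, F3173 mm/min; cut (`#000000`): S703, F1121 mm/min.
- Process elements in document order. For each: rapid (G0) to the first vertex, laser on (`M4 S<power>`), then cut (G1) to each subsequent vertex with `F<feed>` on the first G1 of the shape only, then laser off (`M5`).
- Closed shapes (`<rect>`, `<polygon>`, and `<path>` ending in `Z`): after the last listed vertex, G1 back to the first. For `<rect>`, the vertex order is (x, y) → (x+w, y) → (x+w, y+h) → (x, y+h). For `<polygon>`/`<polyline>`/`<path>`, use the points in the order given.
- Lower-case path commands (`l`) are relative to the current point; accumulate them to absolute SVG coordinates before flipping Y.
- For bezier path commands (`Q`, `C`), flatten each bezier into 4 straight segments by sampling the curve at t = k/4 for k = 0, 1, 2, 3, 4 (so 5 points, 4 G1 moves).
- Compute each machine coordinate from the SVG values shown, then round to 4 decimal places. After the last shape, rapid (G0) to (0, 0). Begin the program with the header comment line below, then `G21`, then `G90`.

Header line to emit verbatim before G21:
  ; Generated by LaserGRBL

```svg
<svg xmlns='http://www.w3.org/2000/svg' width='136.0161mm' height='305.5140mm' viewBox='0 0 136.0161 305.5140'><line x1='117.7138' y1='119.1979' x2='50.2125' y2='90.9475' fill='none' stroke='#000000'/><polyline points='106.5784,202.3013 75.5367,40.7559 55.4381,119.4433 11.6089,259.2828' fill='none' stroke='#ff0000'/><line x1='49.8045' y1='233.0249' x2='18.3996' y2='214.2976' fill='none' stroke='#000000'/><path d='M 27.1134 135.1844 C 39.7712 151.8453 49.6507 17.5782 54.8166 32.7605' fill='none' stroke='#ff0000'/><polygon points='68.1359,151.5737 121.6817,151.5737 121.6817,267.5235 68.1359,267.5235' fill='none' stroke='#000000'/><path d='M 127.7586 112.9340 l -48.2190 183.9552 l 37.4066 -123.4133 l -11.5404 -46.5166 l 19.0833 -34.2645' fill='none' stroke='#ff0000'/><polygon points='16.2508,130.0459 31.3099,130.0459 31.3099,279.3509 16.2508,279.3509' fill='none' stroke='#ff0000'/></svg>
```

Since the viewBox matches the mm dimensions, user units are millimetres directly. The only transform is the Y-flip y_m = 305.5140 − y_svg.

Shape 1 is a line segment drawn with `<line>`. Its stroke #000000 means cut at S703, F1121. After flipping Y the toolpath is (117.7138,186.3161) → (50.2125,214.5665).

Shape 2 is a open polyline drawn with `<polyline>`. Its stroke #ff0000 means engrave at S313, F3173. After flipping Y the toolpath is (106.5784,103.2127) → (75.5367,264.7581) → (55.4381,186.0707) → (11.6089,46.2312).

Shape 3 is a line segment drawn with `<line>`. Its stroke #000000 means cut at S703, F1121. After flipping Y the toolpath is (49.8045,72.4891) → (18.3996,91.2164).

Shape 4 is a cubic bezier drawn with `<path>`. Its stroke #ff0000 means engrave at S313, F3173. After flipping Y the toolpath is (27.1134,170.3296) → (36.0556,181.4395) → (43.7745,220.9871) → (50.0886,260.8119) → (54.8166,272.7535).

Shape 5 is a rectangle drawn with `<polygon>`. Its stroke #000000 means cut at S703, F1121. After flipping Y the toolpath is (68.1359,153.9403) → (121.6817,153.9403) → (121.6817,37.9905) → (68.1359,37.9905) → (68.1359,153.9403), returning to the start.

Shape 6 is a open polyline drawn with `<path>`. Its stroke #ff0000 means engrave at S313, F3173. After flipping Y the toolpath is (127.7586,192.5800) → (79.5396,8.6248) → (116.9462,132.0381) → (105.4058,178.5547) → (124.4891,212.8192).

Shape 7 is a rectangle drawn with `<polygon>`. Its stroke #ff0000 means engrave at S313, F3173. After flipping Y the toolpath is (16.2508,175.4681) → (31.3099,175.4681) → (31.3099,26.1631) → (16.2508,26.1631) → (16.2508,175.4681), returning to the start.

; Generated by LaserGRBL
G21
G90
G0 X117.7138 Y186.3161
M4 S703
G1 X50.2125 Y214.5665 F1121
M5
G0 X106.5784 Y103.2127
M4 S313
G1 X75.5367 Y264.7581 F3173
G1 X55.4381 Y186.0707
G1 X11.6089 Y46.2312
M5
G0 X49.8045 Y72.4891
M4 S703
G1 X18.3996 Y91.2164 F1121
M5
G0 X27.1134 Y170.3296
M4 S313
G1 X36.0556 Y181.4395 F3173
G1 X43.7745 Y220.9871
G1 X50.0886 Y260.8119
G1 X54.8166 Y272.7535
M5
G0 X68.1359 Y153.9403
M4 S703
G1 X121.6817 Y153.9403 F1121
G1 X121.6817 Y37.9905
G1 X68.1359 Y37.9905
G1 X68.1359 Y153.9403
M5
G0 X127.7586 Y192.5800
M4 S313
G1 X79.5396 Y8.6248 F3173
G1 X116.9462 Y132.0381
G1 X105.4058 Y178.5547
G1 X124.4891 Y212.8192
M5
G0 X16.2508 Y175.4681
M4 S313
G1 X31.3099 Y175.4681 F3173
G1 X31.3099 Y26.1631
G1 X16.2508 Y26.1631
G1 X16.2508 Y175.4681
M5
G0 X0.0000 Y0.0000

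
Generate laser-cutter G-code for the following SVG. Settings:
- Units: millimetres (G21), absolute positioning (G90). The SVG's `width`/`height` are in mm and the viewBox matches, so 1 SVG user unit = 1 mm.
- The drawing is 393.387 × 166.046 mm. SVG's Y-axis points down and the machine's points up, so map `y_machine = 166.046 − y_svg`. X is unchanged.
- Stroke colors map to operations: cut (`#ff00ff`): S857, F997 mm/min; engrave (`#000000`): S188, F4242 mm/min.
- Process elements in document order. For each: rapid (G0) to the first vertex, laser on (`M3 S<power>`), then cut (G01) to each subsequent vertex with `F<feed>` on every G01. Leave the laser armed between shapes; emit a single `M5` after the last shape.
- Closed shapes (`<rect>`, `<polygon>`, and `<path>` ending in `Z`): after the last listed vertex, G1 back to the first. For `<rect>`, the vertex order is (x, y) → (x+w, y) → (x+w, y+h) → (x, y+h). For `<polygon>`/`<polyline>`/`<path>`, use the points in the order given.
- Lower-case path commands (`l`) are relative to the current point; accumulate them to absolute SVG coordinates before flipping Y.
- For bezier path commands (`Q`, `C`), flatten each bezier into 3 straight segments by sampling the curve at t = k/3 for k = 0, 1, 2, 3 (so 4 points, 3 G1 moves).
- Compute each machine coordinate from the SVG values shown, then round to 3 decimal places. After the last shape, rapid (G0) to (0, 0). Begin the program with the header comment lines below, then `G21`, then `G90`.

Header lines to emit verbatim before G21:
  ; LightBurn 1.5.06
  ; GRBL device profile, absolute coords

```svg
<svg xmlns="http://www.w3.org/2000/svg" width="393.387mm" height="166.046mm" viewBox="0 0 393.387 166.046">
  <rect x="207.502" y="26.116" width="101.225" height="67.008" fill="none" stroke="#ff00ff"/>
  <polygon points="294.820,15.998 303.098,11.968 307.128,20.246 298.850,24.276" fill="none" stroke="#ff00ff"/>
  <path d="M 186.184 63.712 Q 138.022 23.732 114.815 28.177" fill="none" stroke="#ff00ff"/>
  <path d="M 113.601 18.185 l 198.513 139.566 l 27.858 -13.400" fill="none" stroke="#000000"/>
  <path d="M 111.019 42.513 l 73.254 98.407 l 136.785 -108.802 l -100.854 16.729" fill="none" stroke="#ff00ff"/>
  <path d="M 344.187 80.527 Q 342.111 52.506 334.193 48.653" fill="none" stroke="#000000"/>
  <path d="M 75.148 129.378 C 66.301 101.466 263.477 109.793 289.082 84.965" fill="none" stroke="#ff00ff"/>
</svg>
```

viewBox `0 0 393.387 166.046` with mm width/height → 1 unit = 1 mm. Flip: y_m = 166.046 − y_svg.

**Shape 1** — `<rect>` rectangle, stroke `#ff00ff` → cut (S857, F997). Machine vertices: (207.502,139.930) → (308.727,139.930) → (308.727,72.922) → (207.502,72.922) → (207.502,139.930). Closed: final G1 returns to the first vertex.

**Shape 2** — `<polygon>` regular polygon, stroke `#ff00ff` → cut (S857, F997). Machine vertices: (294.820,150.048) → (303.098,154.078) → (307.128,145.800) → (298.850,141.770) → (294.820,150.048). Closed: final G1 returns to the first vertex.

**Shape 3** — `<path>` quadratic bezier, stroke `#ff00ff` → cut (S857, F997). Control points (SVG): P0=(186.184,63.712), P1=(138.022,23.732), P2=(114.815,28.177); sampled at t=k/3. Machine vertices: (186.184,102.334) → (156.849,124.051) → (133.059,135.896) → (114.815,137.869). Open path.

**Shape 4** — `<path>` open polyline, stroke `#000000` → engrave (S188, F4242). Machine vertices: (113.601,147.861) → (312.114,8.295) → (339.972,21.695). Open path.

**Shape 5** — `<path>` open polyline, stroke `#ff00ff` → cut (S857, F997). Machine vertices: (111.019,123.533) → (184.273,25.126) → (321.058,133.928) → (220.204,117.199). Open path.

**Shape 6** — `<path>` quadratic bezier, stroke `#000000` → engrave (S188, F4242). Control points (SVG): P0=(344.187,80.527), P1=(342.111,52.506), P2=(334.193,48.653); sampled at t=k/3. Machine vertices: (344.187,85.519) → (342.154,101.514) → (338.823,112.139) → (334.193,117.393). Open path.

**Shape 7** — `<path>` cubic bezier, stroke `#ff00ff` → cut (S857, F997). Control points (SVG): P0=(75.148,129.378), P1=(66.301,101.466), P2=(263.477,109.793), P3=(289.082,84.965); sampled at t=k/3. Machine vertices: (75.148,36.668) → (120.990,55.070) → (220.272,64.735) → (289.082,81.081). Open path.

; LightBurn 1.5.06
; GRBL device profile, absolute coords
G21
G90
G0 X207.502 Y139.930
M3 S857
G01 X308.727 Y139.930 F997
G01 X308.727 Y72.922 F997
G01 X207.502 Y72.922 F997
G01 X207.502 Y139.930 F997
G0 X294.820 Y150.048
M3 S857
G01 X303.098 Y154.078 F997
G01 X307.128 Y145.800 F997
G01 X298.850 Y141.770 F997
G01 X294.820 Y150.048 F997
G0 X186.184 Y102.334
M3 S857
G01 X156.849 Y124.051 F997
G01 X133.059 Y135.896 F997
G01 X114.815 Y137.869 F997
G0 X113.601 Y147.861
M3 S188
G01 X312.114 Y8.295 F4242
G01 X339.972 Y21.695 F4242
G0 X111.019 Y123.533
M3 S857
G01 X184.273 Y25.126 F997
G01 X321.058 Y133.928 F997
G01 X220.204 Y117.199 F997
G0 X344.187 Y85.519
M3 S188
G01 X342.154 Y101.514 F4242
G01 X338.823 Y112.139 F4242
G01 X334.193 Y117.393 F4242
G0 X75.148 Y36.668
M3 S857
G01 X120.990 Y55.070 F997
G01 X220.272 Y64.735 F997
G01 X289.082 Y81.081 F997
M5
G0 X0.000 Y0.000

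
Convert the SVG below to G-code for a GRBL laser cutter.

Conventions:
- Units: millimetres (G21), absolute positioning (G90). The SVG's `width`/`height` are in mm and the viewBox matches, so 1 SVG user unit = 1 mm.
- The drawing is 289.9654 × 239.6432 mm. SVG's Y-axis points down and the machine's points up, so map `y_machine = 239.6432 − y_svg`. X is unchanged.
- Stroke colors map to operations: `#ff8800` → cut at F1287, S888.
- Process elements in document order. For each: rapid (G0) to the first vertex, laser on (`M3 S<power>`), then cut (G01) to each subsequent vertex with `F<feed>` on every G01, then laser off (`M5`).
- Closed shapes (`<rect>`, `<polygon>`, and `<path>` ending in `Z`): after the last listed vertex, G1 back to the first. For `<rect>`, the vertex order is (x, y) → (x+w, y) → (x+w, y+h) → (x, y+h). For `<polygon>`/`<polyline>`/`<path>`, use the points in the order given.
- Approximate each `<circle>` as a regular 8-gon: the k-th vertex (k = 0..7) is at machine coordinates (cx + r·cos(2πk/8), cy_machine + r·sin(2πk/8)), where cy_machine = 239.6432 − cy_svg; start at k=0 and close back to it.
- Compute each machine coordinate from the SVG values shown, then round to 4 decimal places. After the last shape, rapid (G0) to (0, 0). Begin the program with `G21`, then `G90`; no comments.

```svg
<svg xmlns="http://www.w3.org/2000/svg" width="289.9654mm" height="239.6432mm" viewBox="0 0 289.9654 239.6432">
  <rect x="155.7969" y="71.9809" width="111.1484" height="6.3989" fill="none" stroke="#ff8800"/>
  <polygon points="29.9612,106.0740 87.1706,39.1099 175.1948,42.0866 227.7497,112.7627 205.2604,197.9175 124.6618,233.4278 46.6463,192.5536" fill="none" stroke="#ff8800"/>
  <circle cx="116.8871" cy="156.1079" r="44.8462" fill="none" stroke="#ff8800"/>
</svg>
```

1 u = 1 mm; y_m = 239.6432 − y.

[1] `<rect>` rectangle, #ff8800→cut S888 F1287: (155.7969,167.6623) → (266.9453,167.6623) → (266.9453,161.2634) → (155.7969,161.2634) → (155.7969,167.6623) (closed)

[2] `<polygon>` regular polygon, #ff8800→cut S888 F1287: (29.9612,133.5692) → (87.1706,200.5333) → (175.1948,197.5566) → (227.7497,126.8805) → (205.2604,41.7257) → (124.6618,6.2154) → (46.6463,47.0896) → (29.9612,133.5692) (closed)

[3] `<circle>` circle, #ff8800→cut S888 F1287: (161.7333,83.5353) → (148.5982,115.2464) → (116.8871,128.3815) → (85.1760,115.2464) → (72.0409,83.5353) → (85.1760,51.8242) → (116.8871,38.6891) → (148.5982,51.8242) → (161.7333,83.5353) (closed)

G21
G90
G0 X155.7969 Y167.6623
M3 S888
G01 X266.9453 Y167.6623 F1287
G01 X266.9453 Y161.2634 F1287
G01 X155.7969 Y161.2634 F1287
G01 X155.7969 Y167.6623 F1287
M5
G0 X29.9612 Y133.5692
M3 S888
G01 X87.1706 Y200.5333 F1287
G01 X175.1948 Y197.5566 F1287
G01 X227.7497 Y126.8805 F1287
G01 X205.2604 Y41.7257 F1287
G01 X124.6618 Y6.2154 F1287
G01 X46.6463 Y47.0896 F1287
G01 X29.9612 Y133.5692 F1287
M5
G0 X161.7333 Y83.5353
M3 S888
G01 X148.5982 Y115.2464 F1287
G01 X116.8871 Y128.3815 F1287
G01 X85.1760 Y115.2464 F1287
G01 X72.0409 Y83.5353 F1287
G01 X85.1760 Y51.8242 F1287
G01 X116.8871 Y38.6891 F1287
G01 X148.5982 Y51.8242 F1287
G01 X161.7333 Y83.5353 F1287
M5
G0 X0.0000 Y0.0000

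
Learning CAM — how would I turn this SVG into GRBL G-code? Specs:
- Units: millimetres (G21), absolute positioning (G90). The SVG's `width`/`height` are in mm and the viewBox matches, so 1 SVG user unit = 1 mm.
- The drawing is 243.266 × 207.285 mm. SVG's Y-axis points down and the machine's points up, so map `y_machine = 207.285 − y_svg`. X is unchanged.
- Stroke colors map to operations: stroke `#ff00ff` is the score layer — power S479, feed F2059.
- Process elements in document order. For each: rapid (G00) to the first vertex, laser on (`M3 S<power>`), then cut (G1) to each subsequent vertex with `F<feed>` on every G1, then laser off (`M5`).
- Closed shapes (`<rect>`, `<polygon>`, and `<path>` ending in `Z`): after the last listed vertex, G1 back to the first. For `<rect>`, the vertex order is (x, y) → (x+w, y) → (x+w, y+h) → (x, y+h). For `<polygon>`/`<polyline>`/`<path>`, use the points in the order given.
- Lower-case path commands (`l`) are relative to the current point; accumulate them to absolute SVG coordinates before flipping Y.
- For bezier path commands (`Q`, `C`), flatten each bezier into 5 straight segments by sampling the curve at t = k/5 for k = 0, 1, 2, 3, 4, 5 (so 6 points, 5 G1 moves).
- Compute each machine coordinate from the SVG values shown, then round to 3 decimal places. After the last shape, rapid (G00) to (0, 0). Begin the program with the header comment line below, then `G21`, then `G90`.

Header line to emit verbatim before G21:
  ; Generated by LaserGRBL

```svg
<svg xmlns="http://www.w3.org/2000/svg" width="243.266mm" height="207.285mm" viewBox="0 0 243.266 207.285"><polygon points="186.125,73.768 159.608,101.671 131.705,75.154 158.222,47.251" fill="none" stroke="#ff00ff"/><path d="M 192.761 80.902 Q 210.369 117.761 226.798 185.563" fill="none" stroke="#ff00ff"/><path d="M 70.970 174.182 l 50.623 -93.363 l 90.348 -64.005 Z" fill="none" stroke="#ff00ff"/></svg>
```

; Generated by LaserGRBL
G21
G90
G00 X186.125 Y133.517
M3 S479
G1 X159.608 Y105.614 F2059
G1 X131.705 Y132.131 F2059
G1 X158.222 Y160.034 F2059
G1 X186.125 Y133.517 F2059
M5
G00 X192.761 Y126.383
M3 S479
G1 X199.757 Y110.402 F2059
G1 X206.659 Y91.945 F2059
G1 X213.466 Y71.013 F2059
G1 X220.179 Y47.605 F2059
G1 X226.798 Y21.722 F2059
M5
G00 X70.970 Y33.103
M3 S479
G1 X121.593 Y126.466 F2059
G1 X211.941 Y190.471 F2059
G1 X70.970 Y33.103 F2059
M5
G00 X0.000 Y0.000

Since the viewBox matches the mm dimensions, user units are millimetres directly. The only transform is the Y-flip y_m = 207.285 − y_svg.

Shape 1 is a regular polygon drawn with `<polygon>`. Its stroke #ff00ff means score at S479, F2059. After flipping Y the toolpath is (186.125,133.517) → (159.608,105.614) → (131.705,132.131) → (158.222,160.034) → (186.125,133.517), returning to the start.

Shape 2 is a quadratic bezier drawn with `<path>`. Its stroke #ff00ff means score at S479, F2059. After flipping Y the toolpath is (192.761,126.383) → (199.757,110.402) → (206.659,91.945) → (213.466,71.013) → (220.179,47.605) → (226.798,21.722).

Shape 3 is a closed polygon drawn with `<path>`. Its stroke #ff00ff means score at S479, F2059. After flipping Y the toolpath is (70.970,33.103) → (121.593,126.466) → (211.941,190.471) → (70.970,33.103), returning to the start.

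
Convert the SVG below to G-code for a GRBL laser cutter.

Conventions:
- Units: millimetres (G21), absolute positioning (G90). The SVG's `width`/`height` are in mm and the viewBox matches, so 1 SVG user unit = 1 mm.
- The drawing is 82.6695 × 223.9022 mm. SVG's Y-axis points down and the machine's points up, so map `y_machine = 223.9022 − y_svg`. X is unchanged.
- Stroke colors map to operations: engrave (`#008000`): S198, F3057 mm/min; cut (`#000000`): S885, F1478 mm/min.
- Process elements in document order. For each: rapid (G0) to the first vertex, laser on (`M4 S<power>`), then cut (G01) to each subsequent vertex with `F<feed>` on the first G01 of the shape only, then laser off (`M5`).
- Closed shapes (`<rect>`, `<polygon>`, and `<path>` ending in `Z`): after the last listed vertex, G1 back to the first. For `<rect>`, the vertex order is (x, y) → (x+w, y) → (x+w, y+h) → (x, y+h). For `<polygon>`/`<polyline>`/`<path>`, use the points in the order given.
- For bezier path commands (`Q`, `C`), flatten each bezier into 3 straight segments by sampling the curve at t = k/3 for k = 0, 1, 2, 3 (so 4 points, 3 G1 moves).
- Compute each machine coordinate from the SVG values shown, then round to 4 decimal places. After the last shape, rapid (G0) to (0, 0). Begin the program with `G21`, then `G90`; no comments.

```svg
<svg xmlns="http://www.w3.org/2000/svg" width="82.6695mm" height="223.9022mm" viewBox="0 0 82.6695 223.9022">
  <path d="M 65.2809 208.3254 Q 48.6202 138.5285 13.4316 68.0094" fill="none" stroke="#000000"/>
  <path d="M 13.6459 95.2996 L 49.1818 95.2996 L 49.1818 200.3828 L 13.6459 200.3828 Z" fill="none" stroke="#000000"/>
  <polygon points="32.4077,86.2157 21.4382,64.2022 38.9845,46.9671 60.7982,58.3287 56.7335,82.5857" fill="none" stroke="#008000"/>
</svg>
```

G21
G90
G0 X65.2809 Y15.5768
M4 S885
G01 X52.1151 Y62.1883 F1478
G01 X34.8320 Y108.9603
G01 X13.4316 Y155.8928
M5
G0 X13.6459 Y128.6026
M4 S885
G01 X49.1818 Y128.6026 F1478
G01 X49.1818 Y23.5194
G01 X13.6459 Y23.5194
G01 X13.6459 Y128.6026
M5
G0 X32.4077 Y137.6865
M4 S198
G01 X21.4382 Y159.7000 F3057
G01 X38.9845 Y176.9351
G01 X60.7982 Y165.5735
G01 X56.7335 Y141.3165
G01 X32.4077 Y137.6865
M5
G0 X0.0000 Y0.0000

Since the viewBox matches the mm dimensions, user units are millimetres directly. The only transform is the Y-flip y_m = 223.9022 − y_svg.

Shape 1 is a quadratic bezier drawn with `<path>`. Its stroke #000000 means cut at S885, F1478. After flipping Y the toolpath is (65.2809,15.5768) → (52.1151,62.1883) → (34.8320,108.9603) → (13.4316,155.8928).

Shape 2 is a rectangle drawn with `<path>`. Its stroke #000000 means cut at S885, F1478. After flipping Y the toolpath is (13.6459,128.6026) → (49.1818,128.6026) → (49.1818,23.5194) → (13.6459,23.5194) → (13.6459,128.6026), returning to the start.

Shape 3 is a regular polygon drawn with `<polygon>`. Its stroke #008000 means engrave at S198, F3057. After flipping Y the toolpath is (32.4077,137.6865) → (21.4382,159.7000) → (38.9845,176.9351) → (60.7982,165.5735) → (56.7335,141.3165) → (32.4077,137.6865), returning to the start.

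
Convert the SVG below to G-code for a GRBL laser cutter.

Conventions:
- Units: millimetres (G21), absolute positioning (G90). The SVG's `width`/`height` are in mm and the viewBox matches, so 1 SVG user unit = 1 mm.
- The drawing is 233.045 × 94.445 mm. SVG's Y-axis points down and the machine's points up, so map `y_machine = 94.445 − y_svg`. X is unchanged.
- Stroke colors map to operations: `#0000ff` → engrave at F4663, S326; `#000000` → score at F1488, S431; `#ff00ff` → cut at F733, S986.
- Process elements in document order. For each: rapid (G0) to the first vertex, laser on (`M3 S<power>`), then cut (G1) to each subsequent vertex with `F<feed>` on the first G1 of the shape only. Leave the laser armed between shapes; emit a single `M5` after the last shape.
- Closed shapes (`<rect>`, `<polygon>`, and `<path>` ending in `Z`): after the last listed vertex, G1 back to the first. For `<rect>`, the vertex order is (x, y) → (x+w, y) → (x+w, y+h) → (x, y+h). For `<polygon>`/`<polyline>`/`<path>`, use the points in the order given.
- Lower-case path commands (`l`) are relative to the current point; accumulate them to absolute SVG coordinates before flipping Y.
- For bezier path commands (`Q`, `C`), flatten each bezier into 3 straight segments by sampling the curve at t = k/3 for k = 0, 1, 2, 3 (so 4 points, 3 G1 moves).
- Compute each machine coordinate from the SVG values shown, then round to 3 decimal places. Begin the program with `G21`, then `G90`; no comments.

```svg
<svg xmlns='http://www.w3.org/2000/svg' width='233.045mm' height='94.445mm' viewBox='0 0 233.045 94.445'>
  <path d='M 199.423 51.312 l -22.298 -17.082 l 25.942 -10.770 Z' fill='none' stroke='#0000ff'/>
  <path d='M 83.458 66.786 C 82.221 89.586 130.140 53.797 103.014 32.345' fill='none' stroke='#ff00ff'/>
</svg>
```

1 u = 1 mm; y_m = 94.445 − y.

[1] `<path>` regular polygon, #0000ff→engrave S326 F4663: (199.423,43.133) → (177.125,60.215) → (203.067,70.985) → (199.423,43.133) (closed)

[2] `<path>` cubic bezier, #ff00ff→cut S986 F733: (83.458,27.659) → (94.006,21.688) → (109.725,38.570) → (103.014,62.100)

G21
G90
G0 X199.423 Y43.133
M3 S326
G1 X177.125 Y60.215 F4663
G1 X203.067 Y70.985
G1 X199.423 Y43.133
G0 X83.458 Y27.659
M3 S986
G1 X94.006 Y21.688 F733
G1 X109.725 Y38.570
G1 X103.014 Y62.100
M5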